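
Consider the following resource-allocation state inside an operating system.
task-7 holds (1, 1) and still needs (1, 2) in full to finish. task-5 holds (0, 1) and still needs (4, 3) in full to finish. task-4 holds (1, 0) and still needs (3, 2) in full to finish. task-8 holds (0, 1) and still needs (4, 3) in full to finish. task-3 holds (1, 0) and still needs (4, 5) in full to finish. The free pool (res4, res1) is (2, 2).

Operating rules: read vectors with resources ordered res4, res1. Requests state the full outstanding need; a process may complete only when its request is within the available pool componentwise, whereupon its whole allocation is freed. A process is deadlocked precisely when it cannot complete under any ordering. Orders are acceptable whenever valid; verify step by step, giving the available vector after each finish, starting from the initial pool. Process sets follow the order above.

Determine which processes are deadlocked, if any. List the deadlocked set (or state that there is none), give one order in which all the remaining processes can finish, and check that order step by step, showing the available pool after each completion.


Nothing here is deadlocked.
Key observation: starting with task-7, each completion frees enough for the next — no one is permanently blocked.
The rest can finish in the order task-7, task-4, task-5, task-8, task-3. Check, step by step:
  pool = (2, 2)
  task-7: need (1, 2) fits (2, 2); releases (1, 1), pool now (3, 3)
  task-4: need (3, 2) fits (3, 3); releases (1, 0), pool now (4, 3)
  task-5: need (4, 3) fits (4, 3); releases (0, 1), pool now (4, 4)
  task-8: need (4, 3) fits (4, 4); releases (0, 1), pool now (4, 5)
  task-3: need (4, 5) fits (4, 5); releases (1, 0), pool now (5, 5)


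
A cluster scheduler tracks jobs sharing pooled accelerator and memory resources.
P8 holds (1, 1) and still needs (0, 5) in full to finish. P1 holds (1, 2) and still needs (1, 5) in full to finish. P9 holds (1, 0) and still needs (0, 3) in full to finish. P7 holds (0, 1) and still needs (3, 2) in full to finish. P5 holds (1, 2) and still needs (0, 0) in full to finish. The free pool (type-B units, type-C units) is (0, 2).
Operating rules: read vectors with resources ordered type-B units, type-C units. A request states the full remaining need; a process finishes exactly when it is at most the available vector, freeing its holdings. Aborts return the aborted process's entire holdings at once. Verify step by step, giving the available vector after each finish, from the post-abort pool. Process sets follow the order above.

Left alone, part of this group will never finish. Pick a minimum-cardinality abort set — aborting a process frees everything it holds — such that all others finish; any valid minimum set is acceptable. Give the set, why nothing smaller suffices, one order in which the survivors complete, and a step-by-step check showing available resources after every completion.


Abort P1.
Key observation: P8 could never have finished before the abort; with (1, 2) returned by P1, it fits at step 3.
No smaller set exists: with zero aborts the deadlock remains.
Survivors finish in the order: P9, P5, P8, P7. Step-by-step check (pool after the aborts first):
  pool = (1, 4)
  P9: need (0, 3) fits (1, 4); releases (1, 0), pool now (2, 4)
  P5: need (0, 0) fits (2, 4); releases (1, 2), pool now (3, 6)
  P8: need (0, 5) fits (3, 6); releases (1, 1), pool now (4, 7)
  P7: need (3, 2) fits (4, 7); releases (0, 1), pool now (4, 8)


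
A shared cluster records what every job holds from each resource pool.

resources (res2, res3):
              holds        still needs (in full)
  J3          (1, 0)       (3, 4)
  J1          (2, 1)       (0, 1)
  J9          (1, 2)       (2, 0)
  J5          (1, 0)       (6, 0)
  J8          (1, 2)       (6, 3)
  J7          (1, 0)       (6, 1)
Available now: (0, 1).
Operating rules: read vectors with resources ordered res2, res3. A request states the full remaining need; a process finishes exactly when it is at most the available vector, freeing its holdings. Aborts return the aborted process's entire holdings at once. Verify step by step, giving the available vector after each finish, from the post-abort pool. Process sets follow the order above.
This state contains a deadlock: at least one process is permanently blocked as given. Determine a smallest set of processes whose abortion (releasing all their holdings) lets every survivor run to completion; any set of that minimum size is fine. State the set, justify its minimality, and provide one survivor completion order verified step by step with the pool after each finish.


Abort J5 and J7.
Key observation: J8 was stuck for good until J5 and J7 gave back (2, 0); in the order shown it finishes at step 4.
No one abort is enough; case by case: J3 alone leaves J5 blocked (short on res2); J1 alone leaves J5 blocked (short on res2); J9 alone leaves J5 blocked (short on res2); J5 alone leaves J8 blocked (short on res2); J8 alone leaves J5 blocked (short on res2); J7 alone leaves J5 blocked (short on res2).
The survivors complete as J9, J1, J3, J8. Check, step by step (starting from the post-abort pool):
  pool = (2, 1)
  J9 needs (2, 0) <= (2, 1) -> finishes; pool += (1, 2) = (3, 3)
  J1 needs (0, 1) <= (3, 3) -> finishes; pool += (2, 1) = (5, 4)
  J3 needs (3, 4) <= (5, 4) -> finishes; pool += (1, 0) = (6, 4)
  J8 needs (6, 3) <= (6, 4) -> finishes; pool += (1, 2) = (7, 6)


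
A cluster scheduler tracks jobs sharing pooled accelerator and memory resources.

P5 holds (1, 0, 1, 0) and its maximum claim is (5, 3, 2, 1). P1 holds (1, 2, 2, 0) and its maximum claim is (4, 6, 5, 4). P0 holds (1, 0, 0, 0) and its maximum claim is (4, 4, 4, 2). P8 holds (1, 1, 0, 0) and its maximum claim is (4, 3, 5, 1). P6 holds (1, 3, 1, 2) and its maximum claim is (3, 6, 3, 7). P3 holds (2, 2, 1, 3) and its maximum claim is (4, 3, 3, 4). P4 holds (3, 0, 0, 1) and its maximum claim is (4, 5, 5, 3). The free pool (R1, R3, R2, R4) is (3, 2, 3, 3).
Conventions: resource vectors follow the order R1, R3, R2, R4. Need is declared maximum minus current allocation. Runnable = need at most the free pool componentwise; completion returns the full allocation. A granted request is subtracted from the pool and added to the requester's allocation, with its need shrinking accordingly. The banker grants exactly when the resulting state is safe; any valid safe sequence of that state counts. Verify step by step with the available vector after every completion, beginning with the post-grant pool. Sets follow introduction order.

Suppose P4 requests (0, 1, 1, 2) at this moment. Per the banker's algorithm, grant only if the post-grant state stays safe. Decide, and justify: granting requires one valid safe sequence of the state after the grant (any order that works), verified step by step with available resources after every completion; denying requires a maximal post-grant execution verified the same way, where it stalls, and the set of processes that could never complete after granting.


DENY — the pretend-granted state is unsafe.
Key observation: after P3, P5 the pool peaks at (6, 3, 4, 4), and each blocked process is short somewhere: P1 on R3; P0 on R3; P8 on R2; P6 on R4; P4 on R3.
After a pretend grant, a maximal execution: P3, P5 — then nothing else fits. Step-by-step check:
  pool = (3, 1, 2, 1)
  P3: need (2, 1, 2, 1) fits (3, 1, 2, 1); releases (2, 2, 1, 3), pool now (5, 3, 3, 4)
  P5: need (4, 3, 1, 1) fits (5, 3, 3, 4); releases (1, 0, 1, 0), pool now (6, 3, 4, 4)
  blocked: P1 wants (3, 4, 3, 4), pool (6, 3, 4, 4) — not enough R3
  blocked: P0 wants (3, 4, 4, 2), pool (6, 3, 4, 4) — not enough R3
  blocked: P8 wants (3, 2, 5, 1), pool (6, 3, 4, 4) — not enough R2
  blocked: P6 wants (2, 3, 2, 5), pool (6, 3, 4, 4) — not enough R4
  blocked: P4 wants (1, 4, 4, 0), pool (6, 3, 4, 4) — not enough R3
Post-grant, the permanently blocked set is P1, P0, P8, P6 and P4.


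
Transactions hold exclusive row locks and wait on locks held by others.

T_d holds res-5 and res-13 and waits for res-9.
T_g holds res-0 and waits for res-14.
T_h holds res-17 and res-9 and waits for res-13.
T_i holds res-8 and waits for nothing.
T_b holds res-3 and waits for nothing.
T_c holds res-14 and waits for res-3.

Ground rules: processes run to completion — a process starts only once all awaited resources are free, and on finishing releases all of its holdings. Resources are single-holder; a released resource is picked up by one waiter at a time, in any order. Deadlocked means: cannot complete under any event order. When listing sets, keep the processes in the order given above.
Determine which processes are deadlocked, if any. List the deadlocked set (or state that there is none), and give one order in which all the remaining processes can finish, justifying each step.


Deadlocked: T_d and T_h.
Key observation: the knot is the closed ring of waits T_d -> T_h -> T_d; no other process is dragged down with it.
The rest can finish in the order T_b, T_c, T_i, T_g.
Walking it through:
  run T_b (it waits on nothing); releases res-3
  T_c: everything it awaited (res-3) is free; runs, freeing res-14
  run T_i (it waits on nothing); releases res-8
  T_g: everything it awaited (res-14) is free; runs, freeing res-0


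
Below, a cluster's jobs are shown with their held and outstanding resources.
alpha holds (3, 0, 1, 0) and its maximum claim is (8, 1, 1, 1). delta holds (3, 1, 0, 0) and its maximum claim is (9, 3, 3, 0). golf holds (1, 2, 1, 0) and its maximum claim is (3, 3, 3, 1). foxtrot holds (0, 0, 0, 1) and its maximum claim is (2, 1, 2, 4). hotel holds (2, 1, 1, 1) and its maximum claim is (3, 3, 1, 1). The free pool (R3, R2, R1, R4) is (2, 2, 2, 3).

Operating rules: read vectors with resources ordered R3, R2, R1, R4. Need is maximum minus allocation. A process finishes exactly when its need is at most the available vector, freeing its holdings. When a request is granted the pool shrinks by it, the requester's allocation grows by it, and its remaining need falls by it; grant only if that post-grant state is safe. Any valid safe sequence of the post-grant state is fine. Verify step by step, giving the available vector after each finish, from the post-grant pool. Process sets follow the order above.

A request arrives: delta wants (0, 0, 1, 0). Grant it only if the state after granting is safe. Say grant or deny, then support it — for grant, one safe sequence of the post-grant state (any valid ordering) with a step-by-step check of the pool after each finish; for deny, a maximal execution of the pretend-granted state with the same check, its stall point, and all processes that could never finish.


GRANT: granting preserves safety; a valid post-grant sequence is hotel, golf, alpha, delta, foxtrot.
Key observation: the transfer keeps a workable pool ((2, 2, 1, 3)); hotel starts the safe sequence.
Step-by-step check of the post-grant state:
  pool = (2, 2, 1, 3)
  run hotel (needs (1, 2, 0, 0), free (2, 2, 1, 3)); after release of (2, 1, 1, 1) the pool is (4, 3, 2, 4)
  run golf (needs (2, 1, 2, 1), free (4, 3, 2, 4)); after release of (1, 2, 1, 0) the pool is (5, 5, 3, 4)
  run alpha (needs (5, 1, 0, 1), free (5, 5, 3, 4)); after release of (3, 0, 1, 0) the pool is (8, 5, 4, 4)
  run delta (needs (6, 2, 2, 0), free (8, 5, 4, 4)); after release of (3, 1, 1, 0) the pool is (11, 6, 5, 4)
  run foxtrot (needs (2, 1, 2, 3), free (11, 6, 5, 4)); after release of (0, 0, 0, 1) the pool is (11, 6, 5, 5)


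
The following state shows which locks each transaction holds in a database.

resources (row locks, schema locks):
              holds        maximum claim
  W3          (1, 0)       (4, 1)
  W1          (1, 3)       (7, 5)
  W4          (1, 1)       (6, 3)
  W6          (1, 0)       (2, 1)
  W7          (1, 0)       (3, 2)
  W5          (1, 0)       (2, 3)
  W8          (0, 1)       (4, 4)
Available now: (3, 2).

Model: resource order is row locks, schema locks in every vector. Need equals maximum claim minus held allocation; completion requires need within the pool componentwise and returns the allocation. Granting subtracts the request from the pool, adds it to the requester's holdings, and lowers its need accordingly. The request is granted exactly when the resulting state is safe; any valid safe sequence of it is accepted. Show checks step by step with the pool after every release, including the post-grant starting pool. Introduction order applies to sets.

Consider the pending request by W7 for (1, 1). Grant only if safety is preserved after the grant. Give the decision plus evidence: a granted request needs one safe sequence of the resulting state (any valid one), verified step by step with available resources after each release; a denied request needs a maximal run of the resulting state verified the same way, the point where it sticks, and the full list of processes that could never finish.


GRANT. The post-grant state is safe; one safe sequence: W7, W3, W4, W1, W8, W6, W5.
Key observation: after the grant the pool drops to (2, 1), which still lets W7 finish first and unwind the rest.
Verifying the post-grant state step by step:
  pool = (2, 1)
  run W7 (needs (1, 1), free (2, 1)); after release of (2, 1) the pool is (4, 2)
  run W3 (needs (3, 1), free (4, 2)); after release of (1, 0) the pool is (5, 2)
  run W4 (needs (5, 2), free (5, 2)); after release of (1, 1) the pool is (6, 3)
  run W1 (needs (6, 2), free (6, 3)); after release of (1, 3) the pool is (7, 6)
  run W8 (needs (4, 3), free (7, 6)); after release of (0, 1) the pool is (7, 7)
  run W6 (needs (1, 1), free (7, 7)); after release of (1, 0) the pool is (8, 7)
  run W5 (needs (1, 3), free (8, 7)); after release of (1, 0) the pool is (9, 7)


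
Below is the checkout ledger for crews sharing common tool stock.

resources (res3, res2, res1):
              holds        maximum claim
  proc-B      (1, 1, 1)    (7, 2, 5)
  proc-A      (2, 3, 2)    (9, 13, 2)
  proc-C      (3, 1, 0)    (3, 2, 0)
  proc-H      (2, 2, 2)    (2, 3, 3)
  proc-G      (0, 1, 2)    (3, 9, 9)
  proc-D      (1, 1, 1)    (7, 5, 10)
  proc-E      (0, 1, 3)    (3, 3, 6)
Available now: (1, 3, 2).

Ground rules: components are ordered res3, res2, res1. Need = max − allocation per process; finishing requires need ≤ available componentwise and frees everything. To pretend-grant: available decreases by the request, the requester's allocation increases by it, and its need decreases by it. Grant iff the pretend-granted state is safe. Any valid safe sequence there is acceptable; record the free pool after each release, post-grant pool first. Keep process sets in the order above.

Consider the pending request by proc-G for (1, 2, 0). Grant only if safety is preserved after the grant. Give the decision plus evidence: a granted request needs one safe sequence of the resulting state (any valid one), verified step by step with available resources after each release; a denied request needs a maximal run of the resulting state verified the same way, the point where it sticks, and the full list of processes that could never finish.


DENY: after the grant no complete ordering would exist.
Key observation: after proc-H, proc-C, proc-E the pool peaks at (5, 5, 7), and each blocked process is short somewhere: proc-B on res3; proc-A on res3, res2; proc-G on res2; proc-D on res3, res1.
Pretend the grant happened; the run proc-H, proc-C, proc-E goes as far as possible. Step-by-step check:
  pool = (0, 1, 2)
  proc-H needs (0, 1, 1) <= (0, 1, 2) -> finishes; pool += (2, 2, 2) = (2, 3, 4)
  proc-C needs (0, 1, 0) <= (2, 3, 4) -> finishes; pool += (3, 1, 0) = (5, 4, 4)
  proc-E needs (3, 2, 3) <= (5, 4, 4) -> finishes; pool += (0, 1, 3) = (5, 5, 7)
  blocked: proc-B wants (6, 1, 4), pool (5, 5, 7) — not enough res3
  blocked: proc-A wants (7, 10, 0), pool (5, 5, 7) — not enough res3 and res2
  blocked: proc-G wants (2, 6, 7), pool (5, 5, 7) — not enough res2
  blocked: proc-D wants (6, 4, 9), pool (5, 5, 7) — not enough res3 and res1
Post-grant, the permanently blocked set is proc-B, proc-A, proc-G and proc-D.


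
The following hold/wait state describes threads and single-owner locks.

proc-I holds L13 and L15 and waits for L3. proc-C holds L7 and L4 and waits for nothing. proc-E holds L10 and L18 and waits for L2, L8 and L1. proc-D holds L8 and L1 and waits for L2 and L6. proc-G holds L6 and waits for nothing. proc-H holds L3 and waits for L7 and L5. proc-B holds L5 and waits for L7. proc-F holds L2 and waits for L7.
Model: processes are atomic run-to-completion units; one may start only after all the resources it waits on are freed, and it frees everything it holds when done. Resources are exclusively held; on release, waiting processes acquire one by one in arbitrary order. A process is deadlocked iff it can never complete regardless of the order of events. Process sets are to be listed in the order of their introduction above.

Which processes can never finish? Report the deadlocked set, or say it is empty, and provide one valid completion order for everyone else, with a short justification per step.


The deadlocked set is empty.
Key observation: every chain of waits terminates; starting from the processes that wait on nothing, all the rest unlock in turn.
One completion order for the rest: proc-C, proc-F, proc-B, proc-H, proc-G, proc-D, proc-E, proc-I.
Check, step by step:
  run proc-C (it waits on nothing); releases L7 and L4
  run proc-F (all its waits — L7 — are resolved); releases L2
  run proc-B (all its waits — L7 — are resolved); releases L5
  run proc-H (all its waits — L7 and L5 — are resolved); releases L3
  run proc-G (it waits on nothing); releases L6
  run proc-D (all its waits — L2 and L6 — are resolved); releases L8 and L1
  run proc-E (all its waits — L2, L8 and L1 — are resolved); releases L10 and L18
  run proc-I (all its waits — L3 — are resolved); releases L13 and L15


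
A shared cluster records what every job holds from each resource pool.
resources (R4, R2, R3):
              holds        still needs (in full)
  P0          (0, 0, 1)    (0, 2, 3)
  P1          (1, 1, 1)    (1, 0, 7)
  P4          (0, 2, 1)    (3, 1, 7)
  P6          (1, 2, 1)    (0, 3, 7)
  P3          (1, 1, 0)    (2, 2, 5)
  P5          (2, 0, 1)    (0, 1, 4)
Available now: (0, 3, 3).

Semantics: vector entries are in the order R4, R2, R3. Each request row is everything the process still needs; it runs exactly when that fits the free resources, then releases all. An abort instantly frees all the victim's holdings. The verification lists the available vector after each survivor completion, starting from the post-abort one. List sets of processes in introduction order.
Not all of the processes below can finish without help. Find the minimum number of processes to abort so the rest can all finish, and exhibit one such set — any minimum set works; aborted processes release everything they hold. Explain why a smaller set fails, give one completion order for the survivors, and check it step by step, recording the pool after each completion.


Minimum abort set: P4 and P6.
Key observation: P1 was stuck for good until P4 and P6 gave back (1, 4, 2); in the order shown it finishes at step 3.
Why nothing smaller works — every single abort fails: P0 alone leaves P1 blocked (short on R3); P1 alone leaves P4 blocked (short on R3); P4 alone leaves P1 blocked (short on R3); P6 alone leaves P1 blocked (short on R3); P3 alone leaves P1 blocked (short on R3); P5 alone leaves P1 blocked (short on R3).
The survivors complete as P5, P0, P1, P3. Step-by-step check (starting from the post-abort pool):
  pool = (1, 7, 5)
  run P5 (needs (0, 1, 4), free (1, 7, 5)); after release of (2, 0, 1) the pool is (3, 7, 6)
  run P0 (needs (0, 2, 3), free (3, 7, 6)); after release of (0, 0, 1) the pool is (3, 7, 7)
  run P1 (needs (1, 0, 7), free (3, 7, 7)); after release of (1, 1, 1) the pool is (4, 8, 8)
  run P3 (needs (2, 2, 5), free (4, 8, 8)); after release of (1, 1, 0) the pool is (5, 9, 8)


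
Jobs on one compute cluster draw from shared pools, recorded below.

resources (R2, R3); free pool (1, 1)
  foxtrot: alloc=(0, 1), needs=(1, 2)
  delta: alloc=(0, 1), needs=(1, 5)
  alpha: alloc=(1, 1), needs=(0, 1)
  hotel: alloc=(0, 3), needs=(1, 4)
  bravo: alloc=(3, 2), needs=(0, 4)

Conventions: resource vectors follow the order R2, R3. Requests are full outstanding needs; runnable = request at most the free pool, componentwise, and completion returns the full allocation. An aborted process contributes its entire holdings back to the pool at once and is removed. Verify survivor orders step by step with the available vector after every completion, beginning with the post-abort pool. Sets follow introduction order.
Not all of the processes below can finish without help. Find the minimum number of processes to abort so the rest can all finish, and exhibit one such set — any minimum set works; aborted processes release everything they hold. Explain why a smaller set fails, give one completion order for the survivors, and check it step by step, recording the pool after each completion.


The answer: abort bravo.
Key observation: hotel had no path to completion before; after the abort of bravo ((3, 2) returned), step 3 is where it fits.
Minimality: the empty abort set fails — the state is deadlocked as it stands.
One survivor order: foxtrot, alpha, hotel, delta. Check, step by step (post-abort pool first):
  pool = (4, 3)
  run foxtrot (needs (1, 2), free (4, 3)); after release of (0, 1) the pool is (4, 4)
  run alpha (needs (0, 1), free (4, 4)); after release of (1, 1) the pool is (5, 5)
  run hotel (needs (1, 4), free (5, 5)); after release of (0, 3) the pool is (5, 8)
  run delta (needs (1, 5), free (5, 8)); after release of (0, 1) the pool is (5, 9)


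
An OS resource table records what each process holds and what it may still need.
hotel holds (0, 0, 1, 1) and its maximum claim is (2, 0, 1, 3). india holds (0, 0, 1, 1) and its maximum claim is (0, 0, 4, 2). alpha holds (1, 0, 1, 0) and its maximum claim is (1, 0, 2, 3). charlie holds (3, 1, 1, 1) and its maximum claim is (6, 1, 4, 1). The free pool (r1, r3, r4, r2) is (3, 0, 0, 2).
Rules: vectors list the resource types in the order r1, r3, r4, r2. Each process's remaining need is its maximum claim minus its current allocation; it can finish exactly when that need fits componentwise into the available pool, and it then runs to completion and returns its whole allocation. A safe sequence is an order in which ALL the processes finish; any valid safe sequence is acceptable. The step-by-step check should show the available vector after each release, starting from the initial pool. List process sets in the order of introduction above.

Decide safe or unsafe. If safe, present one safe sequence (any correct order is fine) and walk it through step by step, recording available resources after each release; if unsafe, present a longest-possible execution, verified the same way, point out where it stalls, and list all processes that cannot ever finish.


The state is UNSAFE.
Key observation: once hotel, alpha finish, the pool peaks at (4, 0, 2, 3) — and every remaining process still needs more r4 than that.
The run hotel, alpha cannot be extended any further. Step-by-step check:
  pool = (3, 0, 0, 2)
  hotel needs (2, 0, 0, 2) <= (3, 0, 0, 2) -> finishes; pool += (0, 0, 1, 1) = (3, 0, 1, 3)
  alpha needs (0, 0, 1, 3) <= (3, 0, 1, 3) -> finishes; pool += (1, 0, 1, 0) = (4, 0, 2, 3)
  blocked: india wants (0, 0, 3, 1), pool (4, 0, 2, 3) — not enough r4
  blocked: charlie wants (3, 0, 3, 0), pool (4, 0, 2, 3) — not enough r4
Permanently blocked: india and charlie.


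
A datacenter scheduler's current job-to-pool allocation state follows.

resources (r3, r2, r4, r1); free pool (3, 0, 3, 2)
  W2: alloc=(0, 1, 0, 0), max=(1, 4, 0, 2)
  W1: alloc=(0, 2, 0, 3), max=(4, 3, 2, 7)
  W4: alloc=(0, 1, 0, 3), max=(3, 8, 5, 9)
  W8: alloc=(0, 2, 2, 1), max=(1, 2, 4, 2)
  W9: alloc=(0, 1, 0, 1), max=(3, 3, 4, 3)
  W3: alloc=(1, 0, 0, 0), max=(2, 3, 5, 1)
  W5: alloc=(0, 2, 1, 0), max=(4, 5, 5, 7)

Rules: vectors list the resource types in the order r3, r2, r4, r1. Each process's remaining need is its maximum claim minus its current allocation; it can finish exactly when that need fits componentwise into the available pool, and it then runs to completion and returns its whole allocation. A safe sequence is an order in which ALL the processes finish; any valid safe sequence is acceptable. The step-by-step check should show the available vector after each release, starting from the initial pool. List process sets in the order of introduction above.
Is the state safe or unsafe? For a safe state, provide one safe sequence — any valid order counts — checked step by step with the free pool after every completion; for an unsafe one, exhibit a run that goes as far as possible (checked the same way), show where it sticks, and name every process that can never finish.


SAFE. One safe sequence: W8, W9, W3, W2, W1, W5, W4.
Key observation: the first exact fit in this order is W9 — it needs (3, 2, 4, 2) with (3, 2, 5, 3) free, meeting a requested resource to the last unit.
Step-by-step check:
  pool = (3, 0, 3, 2)
  W8: need (1, 0, 2, 1) fits (3, 0, 3, 2); releases (0, 2, 2, 1), pool now (3, 2, 5, 3)
  W9: need (3, 2, 4, 2) fits (3, 2, 5, 3); releases (0, 1, 0, 1), pool now (3, 3, 5, 4)
  W3: need (1, 3, 5, 1) fits (3, 3, 5, 4); releases (1, 0, 0, 0), pool now (4, 3, 5, 4)
  W2: need (1, 3, 0, 2) fits (4, 3, 5, 4); releases (0, 1, 0, 0), pool now (4, 4, 5, 4)
  W1: need (4, 1, 2, 4) fits (4, 4, 5, 4); releases (0, 2, 0, 3), pool now (4, 6, 5, 7)
  W5: need (4, 3, 4, 7) fits (4, 6, 5, 7); releases (0, 2, 1, 0), pool now (4, 8, 6, 7)
  W4: need (3, 7, 5, 6) fits (4, 8, 6, 7); releases (0, 1, 0, 3), pool now (4, 9, 6, 10)


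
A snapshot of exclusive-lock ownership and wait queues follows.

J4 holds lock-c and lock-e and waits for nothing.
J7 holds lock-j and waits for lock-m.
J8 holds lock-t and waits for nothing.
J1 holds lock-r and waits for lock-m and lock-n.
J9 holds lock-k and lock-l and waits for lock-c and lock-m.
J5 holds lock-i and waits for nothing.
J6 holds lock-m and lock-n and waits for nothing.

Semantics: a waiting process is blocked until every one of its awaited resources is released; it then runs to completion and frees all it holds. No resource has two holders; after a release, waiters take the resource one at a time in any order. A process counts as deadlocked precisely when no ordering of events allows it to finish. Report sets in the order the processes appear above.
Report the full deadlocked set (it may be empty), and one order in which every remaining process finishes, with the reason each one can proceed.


Nothing here is deadlocked.
Key observation: no waiting chain loops back on itself — every chain ends at a process that waits on nothing, so everyone eventually runs.
One completion order for the rest: J6, J8, J5, J7, J4, J9, J1.
Verifying each step:
  J6: no waits; runs immediately, freeing lock-m and lock-n
  J8: no waits; runs immediately, freeing lock-t
  J5: no waits; runs immediately, freeing lock-i
  run J7 (all its waits — lock-m — are resolved); releases lock-j
  J4: no waits; runs immediately, freeing lock-c and lock-e
  run J9 (all its waits — lock-c and lock-m — are resolved); releases lock-k and lock-l
  run J1 (all its waits — lock-m and lock-n — are resolved); releases lock-r


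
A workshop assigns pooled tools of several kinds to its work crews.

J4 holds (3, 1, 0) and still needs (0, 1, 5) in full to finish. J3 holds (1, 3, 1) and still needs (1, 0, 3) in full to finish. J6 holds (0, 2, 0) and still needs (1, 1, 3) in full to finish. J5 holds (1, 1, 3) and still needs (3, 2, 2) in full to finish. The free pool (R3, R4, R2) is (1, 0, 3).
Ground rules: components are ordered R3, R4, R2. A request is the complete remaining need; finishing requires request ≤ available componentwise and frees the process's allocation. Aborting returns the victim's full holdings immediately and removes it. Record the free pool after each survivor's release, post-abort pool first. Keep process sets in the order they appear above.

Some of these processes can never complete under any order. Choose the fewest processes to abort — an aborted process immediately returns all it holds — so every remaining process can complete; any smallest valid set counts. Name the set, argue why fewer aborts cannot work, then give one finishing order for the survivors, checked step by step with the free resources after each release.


Minimum abort set: J4.
Key observation: aborting J4 returns (3, 1, 0), and J5 — hopeless before — runs at step 2 with the returned capacity in the pool.
Why nothing smaller works: aborting no one leaves the state deadlocked as given.
The survivors complete as J6, J5, J3. Check, step by step (starting from the post-abort pool):
  pool = (4, 1, 3)
  J6 needs (1, 1, 3) <= (4, 1, 3) -> finishes; pool += (0, 2, 0) = (4, 3, 3)
  J5 needs (3, 2, 2) <= (4, 3, 3) -> finishes; pool += (1, 1, 3) = (5, 4, 6)
  J3 needs (1, 0, 3) <= (5, 4, 6) -> finishes; pool += (1, 3, 1) = (6, 7, 7)


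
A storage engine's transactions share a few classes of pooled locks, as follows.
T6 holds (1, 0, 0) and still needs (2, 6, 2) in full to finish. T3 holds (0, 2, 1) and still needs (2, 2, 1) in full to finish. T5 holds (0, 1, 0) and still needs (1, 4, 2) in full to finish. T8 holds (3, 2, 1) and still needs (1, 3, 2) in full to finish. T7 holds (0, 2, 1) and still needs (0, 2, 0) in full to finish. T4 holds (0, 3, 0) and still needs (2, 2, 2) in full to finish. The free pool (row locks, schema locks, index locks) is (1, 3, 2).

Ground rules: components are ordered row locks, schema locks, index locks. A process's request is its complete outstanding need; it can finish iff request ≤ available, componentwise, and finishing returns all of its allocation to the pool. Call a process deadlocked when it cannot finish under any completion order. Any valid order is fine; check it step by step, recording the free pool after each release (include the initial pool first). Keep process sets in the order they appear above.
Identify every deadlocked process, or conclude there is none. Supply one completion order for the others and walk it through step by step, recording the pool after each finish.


The deadlocked set is empty.
Key observation: beginning at T8, releases accumulate fast enough that every process eventually fits.
The rest can finish in the order T8, T3, T5, T4, T6, T7. Step-by-step check:
  pool = (1, 3, 2)
  T8: need (1, 3, 2) fits (1, 3, 2); releases (3, 2, 1), pool now (4, 5, 3)
  T3: need (2, 2, 1) fits (4, 5, 3); releases (0, 2, 1), pool now (4, 7, 4)
  T5: need (1, 4, 2) fits (4, 7, 4); releases (0, 1, 0), pool now (4, 8, 4)
  T4: need (2, 2, 2) fits (4, 8, 4); releases (0, 3, 0), pool now (4, 11, 4)
  T6: need (2, 6, 2) fits (4, 11, 4); releases (1, 0, 0), pool now (5, 11, 4)
  T7: need (0, 2, 0) fits (5, 11, 4); releases (0, 2, 1), pool now (5, 13, 5)


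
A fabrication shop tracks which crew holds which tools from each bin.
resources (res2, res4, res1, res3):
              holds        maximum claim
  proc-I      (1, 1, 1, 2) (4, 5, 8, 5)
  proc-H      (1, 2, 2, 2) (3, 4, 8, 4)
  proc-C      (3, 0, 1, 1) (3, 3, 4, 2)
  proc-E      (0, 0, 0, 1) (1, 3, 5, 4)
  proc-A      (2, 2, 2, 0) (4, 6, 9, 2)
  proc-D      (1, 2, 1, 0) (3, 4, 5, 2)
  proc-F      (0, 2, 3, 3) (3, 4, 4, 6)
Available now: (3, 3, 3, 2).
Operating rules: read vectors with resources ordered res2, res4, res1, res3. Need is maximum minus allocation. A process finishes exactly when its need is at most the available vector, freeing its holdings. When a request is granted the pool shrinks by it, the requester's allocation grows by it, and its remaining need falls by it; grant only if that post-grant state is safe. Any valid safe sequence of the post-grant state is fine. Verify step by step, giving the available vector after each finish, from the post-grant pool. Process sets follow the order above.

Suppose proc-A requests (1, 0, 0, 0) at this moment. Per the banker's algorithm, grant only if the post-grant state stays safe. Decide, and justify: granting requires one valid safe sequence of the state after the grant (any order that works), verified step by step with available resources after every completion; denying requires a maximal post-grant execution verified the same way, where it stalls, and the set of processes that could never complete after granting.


GRANT: granting preserves safety; a valid post-grant sequence is proc-C, proc-F, proc-A, proc-I, proc-D, proc-H, proc-E.
Key observation: post-grant, (2, 3, 3, 2) remains, and an order beginning with proc-C completes everyone.
Verifying the post-grant state step by step:
  pool = (2, 3, 3, 2)
  run proc-C (needs (0, 3, 3, 1), free (2, 3, 3, 2)); after release of (3, 0, 1, 1) the pool is (5, 3, 4, 3)
  run proc-F (needs (3, 2, 1, 3), free (5, 3, 4, 3)); after release of (0, 2, 3, 3) the pool is (5, 5, 7, 6)
  run proc-A (needs (1, 4, 7, 2), free (5, 5, 7, 6)); after release of (3, 2, 2, 0) the pool is (8, 7, 9, 6)
  run proc-I (needs (3, 4, 7, 3), free (8, 7, 9, 6)); after release of (1, 1, 1, 2) the pool is (9, 8, 10, 8)
  run proc-D (needs (2, 2, 4, 2), free (9, 8, 10, 8)); after release of (1, 2, 1, 0) the pool is (10, 10, 11, 8)
  run proc-H (needs (2, 2, 6, 2), free (10, 10, 11, 8)); after release of (1, 2, 2, 2) the pool is (11, 12, 13, 10)
  run proc-E (needs (1, 3, 5, 3), free (11, 12, 13, 10)); after release of (0, 0, 0, 1) the pool is (11, 12, 13, 11)


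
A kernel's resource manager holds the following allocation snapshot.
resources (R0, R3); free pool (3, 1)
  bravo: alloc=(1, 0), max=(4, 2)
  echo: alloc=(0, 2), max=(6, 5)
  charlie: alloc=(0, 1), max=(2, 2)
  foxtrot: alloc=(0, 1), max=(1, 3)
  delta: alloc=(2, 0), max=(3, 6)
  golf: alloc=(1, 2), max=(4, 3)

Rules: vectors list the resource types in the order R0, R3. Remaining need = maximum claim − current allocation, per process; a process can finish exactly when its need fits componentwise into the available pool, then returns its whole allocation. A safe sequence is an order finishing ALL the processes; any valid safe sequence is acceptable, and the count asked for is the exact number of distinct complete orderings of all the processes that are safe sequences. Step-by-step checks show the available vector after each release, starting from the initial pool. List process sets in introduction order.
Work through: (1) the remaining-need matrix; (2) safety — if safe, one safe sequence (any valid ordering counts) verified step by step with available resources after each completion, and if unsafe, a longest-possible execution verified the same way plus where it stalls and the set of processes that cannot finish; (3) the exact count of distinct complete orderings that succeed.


(1) Outstanding need per process (order R0, R3):
  bravo: (3, 2)
  echo: (6, 3)
  charlie: (2, 1)
  foxtrot: (1, 2)
  delta: (1, 6)
  golf: (3, 1)
(2) UNSAFE — no complete ordering exists.
Key observation: after charlie, bravo, foxtrot, golf the pool peaks at (5, 5), and each blocked process is short somewhere: echo on R0; delta on R3.
A maximal execution: charlie, bravo, foxtrot, golf — then nothing else fits. Verifying each step:
  pool = (3, 1)
  run charlie (needs (2, 1), free (3, 1)); after release of (0, 1) the pool is (3, 2)
  run bravo (needs (3, 2), free (3, 2)); after release of (1, 0) the pool is (4, 2)
  run foxtrot (needs (1, 2), free (4, 2)); after release of (0, 1) the pool is (4, 3)
  run golf (needs (3, 1), free (4, 3)); after release of (1, 2) the pool is (5, 5)
  echo cannot run: need (6, 3) vs free (5, 5) (insufficient R0)
  delta cannot run: need (1, 6) vs free (5, 5) (insufficient R3)
Permanently blocked: echo and delta.
(3) Exactly 0 of the possible complete orderings are safe sequences.


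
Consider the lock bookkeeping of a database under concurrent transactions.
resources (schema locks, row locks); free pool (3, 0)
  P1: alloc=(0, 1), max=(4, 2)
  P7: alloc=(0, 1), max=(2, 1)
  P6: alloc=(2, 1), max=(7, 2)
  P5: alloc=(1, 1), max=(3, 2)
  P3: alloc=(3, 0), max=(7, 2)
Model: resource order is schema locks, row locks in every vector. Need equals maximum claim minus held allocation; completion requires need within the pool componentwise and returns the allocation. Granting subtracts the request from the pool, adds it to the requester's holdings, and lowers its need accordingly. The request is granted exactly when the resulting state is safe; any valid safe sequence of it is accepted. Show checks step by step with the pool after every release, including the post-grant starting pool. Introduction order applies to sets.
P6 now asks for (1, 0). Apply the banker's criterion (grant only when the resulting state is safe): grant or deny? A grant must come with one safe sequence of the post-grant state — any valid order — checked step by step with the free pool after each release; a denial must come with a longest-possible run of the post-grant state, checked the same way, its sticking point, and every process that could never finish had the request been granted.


DENY — the pretend-granted state is unsafe.
Key observation: once P7, P5 finish, the pool peaks at (3, 2) — and every remaining process still needs more schema locks than that.
On the post-grant state, P7, P5 is a maximal run — nothing extends it. Check, step by step:
  pool = (2, 0)
  P7 needs (2, 0) <= (2, 0) -> finishes; pool += (0, 1) = (2, 1)
  P5 needs (2, 1) <= (2, 1) -> finishes; pool += (1, 1) = (3, 2)
  blocked: P1 wants (4, 1), pool (3, 2) — not enough schema locks
  blocked: P6 wants (4, 1), pool (3, 2) — not enough schema locks
  blocked: P3 wants (4, 2), pool (3, 2) — not enough schema locks
Processes that could never finish after the grant: P1, P6 and P3.


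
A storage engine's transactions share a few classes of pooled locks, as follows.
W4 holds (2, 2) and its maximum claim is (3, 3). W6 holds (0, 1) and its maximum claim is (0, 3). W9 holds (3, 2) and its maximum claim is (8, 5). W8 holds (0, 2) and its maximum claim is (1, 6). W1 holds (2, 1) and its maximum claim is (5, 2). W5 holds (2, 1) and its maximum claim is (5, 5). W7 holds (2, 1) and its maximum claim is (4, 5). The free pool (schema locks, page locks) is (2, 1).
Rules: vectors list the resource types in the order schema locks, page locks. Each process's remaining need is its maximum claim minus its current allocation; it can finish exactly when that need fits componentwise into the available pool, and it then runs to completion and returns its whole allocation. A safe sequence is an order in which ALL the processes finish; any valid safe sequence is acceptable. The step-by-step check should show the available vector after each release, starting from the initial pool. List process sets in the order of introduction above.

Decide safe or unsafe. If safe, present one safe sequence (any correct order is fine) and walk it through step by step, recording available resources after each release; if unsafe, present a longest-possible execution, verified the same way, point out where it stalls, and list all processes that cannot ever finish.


SAFE. One safe sequence: W4, W1, W8, W7, W6, W5, W9.
Key observation: the first exact fit in this order is W4 — it needs (1, 1) with (2, 1) free, meeting a requested resource to the last unit.
Step-by-step check:
  pool = (2, 1)
  W4: need (1, 1) fits (2, 1); releases (2, 2), pool now (4, 3)
  W1: need (3, 1) fits (4, 3); releases (2, 1), pool now (6, 4)
  W8: need (1, 4) fits (6, 4); releases (0, 2), pool now (6, 6)
  W7: need (2, 4) fits (6, 6); releases (2, 1), pool now (8, 7)
  W6: need (0, 2) fits (8, 7); releases (0, 1), pool now (8, 8)
  W5: need (3, 4) fits (8, 8); releases (2, 1), pool now (10, 9)
  W9: need (5, 3) fits (10, 9); releases (3, 2), pool now (13, 11)


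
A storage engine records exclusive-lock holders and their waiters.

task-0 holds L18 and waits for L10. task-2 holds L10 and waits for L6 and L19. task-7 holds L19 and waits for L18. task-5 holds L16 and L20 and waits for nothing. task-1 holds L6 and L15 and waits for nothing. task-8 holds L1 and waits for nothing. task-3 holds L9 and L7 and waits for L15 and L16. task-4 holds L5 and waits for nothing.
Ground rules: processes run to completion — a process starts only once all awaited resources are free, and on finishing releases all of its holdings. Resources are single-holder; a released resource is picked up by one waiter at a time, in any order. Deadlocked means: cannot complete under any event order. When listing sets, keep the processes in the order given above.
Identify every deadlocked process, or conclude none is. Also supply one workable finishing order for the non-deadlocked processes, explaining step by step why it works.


The deadlocked set is task-0, task-2 and task-7.
Key observation: the waits loop around task-0 -> task-2 -> task-7 -> task-0 with no way out; no other process is dragged down with it.
The rest can finish in the order task-5, task-1, task-3, task-4, task-8.
Step-by-step check:
  run task-5 (it waits on nothing); releases L16 and L20
  run task-1 (it waits on nothing); releases L6 and L15
  task-3 waits on L15 and L16 — all released -> runs and releases L9 and L7
  run task-4 (it waits on nothing); releases L5
  run task-8 (it waits on nothing); releases L1
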